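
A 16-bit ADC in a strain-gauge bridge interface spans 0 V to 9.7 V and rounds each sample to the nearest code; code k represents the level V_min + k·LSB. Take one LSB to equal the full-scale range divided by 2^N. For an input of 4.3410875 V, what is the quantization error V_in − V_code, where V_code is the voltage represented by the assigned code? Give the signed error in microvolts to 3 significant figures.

Full-scale range = 9.7 V. LSB = 9.7 V / 2^16 ≈ 148.0 µV.
Position in LSBs: (4.3410875 − (0)) × 65536/9.7 = 29329.6402; rounding gives k = 29330.
V_code = V_min + k × range/2^16 = 0 + 29330 × 9.7/65536 = 4.3411407471 V.
V_in − V_code = 4.3410875 − (4.3411407471) = −53.2 µV.

−53.2 µV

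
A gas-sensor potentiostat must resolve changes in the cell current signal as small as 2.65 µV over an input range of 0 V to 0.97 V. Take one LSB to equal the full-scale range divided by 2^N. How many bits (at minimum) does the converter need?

19 bits

V_FS = 0.97 V.
Required number of levels: 0.97/2.65 µV = 366040; smallest N with 2^N ≥ that is 19.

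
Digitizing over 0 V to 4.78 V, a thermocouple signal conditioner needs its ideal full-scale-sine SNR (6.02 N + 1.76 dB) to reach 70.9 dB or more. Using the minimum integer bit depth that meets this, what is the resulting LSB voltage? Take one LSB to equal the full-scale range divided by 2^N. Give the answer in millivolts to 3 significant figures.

V_FS = 4.78 V.
6.02 N + 1.76 ≥ 70.9 gives N ≥ 11.485, so the minimum integer is 12.
Step size = 4.78/4096 V = 1.17 mV.

1.17 mV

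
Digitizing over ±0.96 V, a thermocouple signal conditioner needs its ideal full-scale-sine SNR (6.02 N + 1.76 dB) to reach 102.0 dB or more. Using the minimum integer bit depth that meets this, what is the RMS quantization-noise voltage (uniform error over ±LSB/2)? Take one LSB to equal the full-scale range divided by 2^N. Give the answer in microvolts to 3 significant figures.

Range = 0.96 − (-0.96) = 1.92 V.
Solving 6.02 N ≥ 102.0 − 1.76: N ≥ 16.651. Round up → N = 17.
LSB = 1.92 V / 2^17 = 14.648 µV.
V_rms = LSB/√12 = 4.23 µV.

4.23 µV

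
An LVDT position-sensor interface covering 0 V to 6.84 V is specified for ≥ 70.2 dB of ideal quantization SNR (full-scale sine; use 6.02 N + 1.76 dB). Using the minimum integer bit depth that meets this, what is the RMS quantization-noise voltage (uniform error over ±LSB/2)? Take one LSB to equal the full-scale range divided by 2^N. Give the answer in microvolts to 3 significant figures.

Range is 6.84 V.
Required N = ⌈(70.2 − 1.76)/6.02⌉ = ⌈11.369⌉ = 12.
Step size = 6.84/4096 V = 1.6699 mV.
RMS noise = LSB/√12 = 482 µV.

482 µV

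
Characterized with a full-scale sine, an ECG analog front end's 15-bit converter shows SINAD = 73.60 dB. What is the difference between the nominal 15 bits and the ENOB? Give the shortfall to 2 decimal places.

3.07 bits

N_eff = (73.60 − 1.76)/6.02 = 11.9336 bits.
15 − 11.9336 = 3.07 bits below nominal.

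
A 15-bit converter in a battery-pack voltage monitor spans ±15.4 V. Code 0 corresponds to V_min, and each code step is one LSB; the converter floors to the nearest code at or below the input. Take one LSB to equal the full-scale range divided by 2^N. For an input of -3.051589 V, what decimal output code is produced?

13137

Range = 15.4 − (-15.4) = 30.8 V. LSB = 30.8 V / 2^15 ≈ 0.9399 mV.
(V_in − V_min) × 2^15/range = (-3.051589 − (-15.4)) × 32768/30.8 = 13137.426.
Floor → code = 13137.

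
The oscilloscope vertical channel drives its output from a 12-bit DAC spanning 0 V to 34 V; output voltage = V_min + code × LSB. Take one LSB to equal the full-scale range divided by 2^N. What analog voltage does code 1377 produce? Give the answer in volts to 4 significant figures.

Full-scale range = 34 V. LSB = 34 V / 2^12.
V_out = V_min + code × LSB = 0 V + 1377 × 34 V / 4096
      = 0 + 11.4302 = 11.4302 V.

11.43 V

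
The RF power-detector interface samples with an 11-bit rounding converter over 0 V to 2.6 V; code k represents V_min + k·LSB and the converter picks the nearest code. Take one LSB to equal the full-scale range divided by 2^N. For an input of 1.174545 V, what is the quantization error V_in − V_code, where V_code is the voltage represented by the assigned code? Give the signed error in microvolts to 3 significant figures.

+229 µV

Span = 2.6 V. LSB = 2.6 V / 2^11 ≈ 1.270 mV.
(1.174545 − (0)) / LSB = 1.174545 × 2048/2.6 = 925.1801. Nearest integer: k = 925.
V_code = V_min + k × range/2^11 = 0 + 925 × 2.6/2048 = 1.174316406 V.
e = 1.174545 − (1.174316406) = +229 µV.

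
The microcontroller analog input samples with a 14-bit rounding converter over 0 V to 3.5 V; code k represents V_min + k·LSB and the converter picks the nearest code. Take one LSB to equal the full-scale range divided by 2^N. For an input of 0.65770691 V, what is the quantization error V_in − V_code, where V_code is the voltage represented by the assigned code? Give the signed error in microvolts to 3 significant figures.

Span = 3.5 V. LSB = 3.5 V / 2^14 ≈ 213.6 µV.
(V_in − V_min)/LSB = (0.65770691 − (0)) × 16384/3.5 = 3078.8200 → nearest code k = 3079.
V_code = 0 + (3079/16384) × 3.5 = 0.65774536133 V.
V_in − V_code = 0.65770691 − (0.65774536133) = −38.5 µV.

−38.5 µV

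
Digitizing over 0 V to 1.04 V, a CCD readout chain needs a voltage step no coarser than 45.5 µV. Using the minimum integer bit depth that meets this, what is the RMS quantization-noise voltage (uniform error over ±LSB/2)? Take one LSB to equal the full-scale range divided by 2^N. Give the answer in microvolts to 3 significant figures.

Span = 1.04 V.
Required number of levels: 1.04/45.5 µV = 22857; smallest N with 2^N ≥ that is 15.
One LSB is 1.04 V / 32768 = 31.738 µV.
RMS noise = LSB/√12 = 9.16 µV.

9.16 µV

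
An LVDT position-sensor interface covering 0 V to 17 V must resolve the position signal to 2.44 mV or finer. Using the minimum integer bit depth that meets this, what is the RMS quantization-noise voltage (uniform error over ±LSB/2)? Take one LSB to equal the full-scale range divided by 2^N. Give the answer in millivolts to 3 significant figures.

0.599 mV

Range is 17 V.
Need 2^N ≥ 17 V / 2.44 mV = 6967 → N_min = 13.
LSB = 17 V / 2^13 = 2.0752 mV.
V_rms = LSB/√12 = 0.599 mV.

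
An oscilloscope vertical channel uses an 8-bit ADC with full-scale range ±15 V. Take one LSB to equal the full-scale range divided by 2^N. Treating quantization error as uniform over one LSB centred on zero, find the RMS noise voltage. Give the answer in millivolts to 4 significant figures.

Full-scale range = 15 V − (-15 V) = 30 V.
LSB = 30 V ÷ 2^8 = 30/256 V = 117.188 mV.
V_rms = LSB/√12 = 117.188 mV / √12 = 33.83 mV.

33.83 mV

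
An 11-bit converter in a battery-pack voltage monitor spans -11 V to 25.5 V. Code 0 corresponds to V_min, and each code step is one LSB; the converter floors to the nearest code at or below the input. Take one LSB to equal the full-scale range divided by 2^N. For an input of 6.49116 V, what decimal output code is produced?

Range = 25.5 − (-11) = 36.5 V. LSB = 36.5 V / 2^11 ≈ 17.82 mV.
code = ⌊(V_in − V_min)/LSB⌋ = ⌊(V_in − V_min) × 2^11 / range⌋
     = ⌊(6.49116 − (-11)) × 2048 / 36.5⌋ = ⌊17.49116 × 2048/36.5⌋
     = ⌊981.422⌋ = 981.

981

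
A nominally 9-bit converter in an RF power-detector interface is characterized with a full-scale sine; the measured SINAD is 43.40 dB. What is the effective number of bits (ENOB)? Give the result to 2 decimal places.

6.92 bits

ENOB = (SINAD − 1.76) / 6.02 = (43.40 − 1.76) / 6.02 = 41.64 / 6.02 = 6.9169.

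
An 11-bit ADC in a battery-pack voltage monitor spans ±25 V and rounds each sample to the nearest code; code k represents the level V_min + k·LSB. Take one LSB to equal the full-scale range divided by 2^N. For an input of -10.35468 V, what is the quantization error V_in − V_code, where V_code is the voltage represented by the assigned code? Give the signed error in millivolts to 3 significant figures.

−3.12 mV

The full-scale span is 25 − (-25) = 50 V. LSB = 50 V / 2^11 ≈ 24.41 mV.
(-10.35468 − (-25)) / LSB = 14.64532 × 2048/50 = 599.8723. Nearest integer: k = 600.
Reconstructed level: -25 + 600 × 50/2048 V = -10.35156250 V.
Error = V_in − V_code = -10.35468 − (-10.35156250) = −3.12 mV.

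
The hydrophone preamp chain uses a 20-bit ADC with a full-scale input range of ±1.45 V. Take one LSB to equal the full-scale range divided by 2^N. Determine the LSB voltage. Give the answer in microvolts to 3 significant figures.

2.77 µV

The full-scale span is 1.45 − (-1.45) = 2.9 V.
2^20 = 1048576 levels.
LSB = 2.9 V ÷ 2^20 = 2.9/1048576 V = 2.77 µV.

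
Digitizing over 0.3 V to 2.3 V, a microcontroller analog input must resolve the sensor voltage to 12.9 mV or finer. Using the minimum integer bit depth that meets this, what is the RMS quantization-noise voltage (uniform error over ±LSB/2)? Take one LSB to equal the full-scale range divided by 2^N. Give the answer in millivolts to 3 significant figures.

2.26 mV

Range = 2.3 − (0.3) = 2 V.
2 V / 12.9 mV = 155.0. Since 2^7 = 128 and 2^8 = 256, N = 8.
LSB = 2 V ÷ 2^8 = 2/256 V = 7.8125 mV.
V_rms = LSB/√12 = 2.26 mV.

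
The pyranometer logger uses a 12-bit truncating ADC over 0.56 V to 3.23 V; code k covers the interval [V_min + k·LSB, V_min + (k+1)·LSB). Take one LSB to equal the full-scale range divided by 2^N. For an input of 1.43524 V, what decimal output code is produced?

The full-scale span is 3.23 − (0.56) = 2.67 V. LSB = 2.67 V / 2^12 ≈ 0.6519 mV.
V_in − V_min = 1.43524 − (0.56) = 0.87524 V.
Divide by LSB: 0.87524 × 4096/2.67 = 1342.6903.
Truncating gives code 1342.

1342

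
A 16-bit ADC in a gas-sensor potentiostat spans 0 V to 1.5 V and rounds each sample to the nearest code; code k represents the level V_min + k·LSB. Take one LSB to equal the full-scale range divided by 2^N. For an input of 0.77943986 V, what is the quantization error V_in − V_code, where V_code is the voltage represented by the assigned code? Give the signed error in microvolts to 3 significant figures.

+5.66 µV

Full-scale range = 1.5 V. LSB = 1.5 V / 2^16 ≈ 22.89 µV.
Position in LSBs: (0.77943986 − (0)) × 65536/1.5 = 34054.2471; rounding gives k = 34054.
V_code = V_min + k × range/2^16 = 0 + 34054 × 1.5/65536 = 0.77943420410 V.
V_in − V_code = 0.77943986 − (0.77943420410) = +5.66 µV.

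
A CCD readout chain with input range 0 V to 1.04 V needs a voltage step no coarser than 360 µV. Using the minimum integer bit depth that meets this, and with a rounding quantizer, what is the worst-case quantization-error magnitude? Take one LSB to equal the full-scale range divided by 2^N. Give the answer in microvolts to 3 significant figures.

Range is 1.04 V.
1.04 V / 360 µV = 2889. Since 2^11 = 2048 and 2^12 = 4096, N = 12.
One LSB is 1.04 V / 4096 = 253.91 µV.
|e|_max = LSB/2 = 127 µV.

127 µV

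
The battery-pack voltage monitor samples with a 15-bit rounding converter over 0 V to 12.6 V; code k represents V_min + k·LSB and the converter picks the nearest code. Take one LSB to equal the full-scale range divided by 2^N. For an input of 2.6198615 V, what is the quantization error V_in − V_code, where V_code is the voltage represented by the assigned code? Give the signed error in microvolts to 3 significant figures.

Span = 12.6 V. LSB = 12.6 V / 2^15 ≈ 384.5 µV.
Position in LSBs: (2.6198615 − (0)) × 32768/12.6 = 6813.3033; rounding gives k = 6813.
V_code = V_min + k × range/2^15 = 0 + 6813 × 12.6/32768 = 2.6197448730 V.
e = 2.6198615 − (2.6197448730) = +117 µV.

+117 µV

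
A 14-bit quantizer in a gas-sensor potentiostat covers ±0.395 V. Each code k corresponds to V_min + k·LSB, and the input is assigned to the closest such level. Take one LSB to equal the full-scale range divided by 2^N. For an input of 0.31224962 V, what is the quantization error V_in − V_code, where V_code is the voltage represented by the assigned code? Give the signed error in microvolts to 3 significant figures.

Full-scale range = 0.395 V − (-0.395 V) = 0.79 V. LSB = 0.79 V / 2^14 ≈ 48.22 µV.
(0.31224962 − (-0.395)) / LSB = 0.70724962 × 16384/0.79 = 14667.8200. Nearest integer: k = 14668.
V_code = V_min + k × range/2^14 = -0.395 + 14668 × 0.79/16384 = 0.31225830078 V.
Error = V_in − V_code = 0.31224962 − (0.31225830078) = −8.68 µV.

−8.68 µV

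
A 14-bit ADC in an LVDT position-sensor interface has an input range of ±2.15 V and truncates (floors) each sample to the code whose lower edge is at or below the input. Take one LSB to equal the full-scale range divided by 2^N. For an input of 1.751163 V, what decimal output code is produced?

Span: 2.15 V − (-2.15 V) = 4.3 V. LSB = 4.3 V / 2^14 ≈ 262.5 µV.
V_in − V_min = 1.751163 − (-2.15) = 3.901163 V.
Divide by LSB: 3.901163 × 16384/4.3 = 14864.3383.
Truncating gives code 14864.

14864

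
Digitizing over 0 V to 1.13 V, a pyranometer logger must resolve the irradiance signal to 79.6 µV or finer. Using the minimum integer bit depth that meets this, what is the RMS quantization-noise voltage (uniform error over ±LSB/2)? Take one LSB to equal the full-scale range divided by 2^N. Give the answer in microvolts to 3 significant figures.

19.9 µV

Span = 1.13 V.
Need 2^N ≥ 1.13 V / 79.6 µV = 14200 → N_min = 14.
Step size = 1.13/16384 V = 68.970 µV.
σ_q = LSB/√12 = 68.970 µV/3.4641 = 19.9 µV.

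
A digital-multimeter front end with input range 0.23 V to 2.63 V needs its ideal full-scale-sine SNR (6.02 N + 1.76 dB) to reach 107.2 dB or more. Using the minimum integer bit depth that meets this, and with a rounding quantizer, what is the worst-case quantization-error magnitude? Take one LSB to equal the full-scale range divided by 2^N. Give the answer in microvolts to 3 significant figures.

Span: 2.63 V − (0.23 V) = 2.4 V.
6.02 N + 1.76 ≥ 107.2 gives N ≥ 17.515, so the minimum integer is 18.
LSB = 2.4 V ÷ 2^18 = 2.4/262144 V = 9.1553 µV.
|e|_max = LSB/2 = 4.58 µV.

4.58 µV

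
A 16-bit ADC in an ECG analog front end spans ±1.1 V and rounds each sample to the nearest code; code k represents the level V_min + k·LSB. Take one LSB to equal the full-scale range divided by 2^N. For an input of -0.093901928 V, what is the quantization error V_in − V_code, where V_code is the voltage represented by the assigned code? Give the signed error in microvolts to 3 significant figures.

−8.50 µV

Range = 1.1 − (-1.1) = 2.2 V. LSB = 2.2 V / 2^16 ≈ 33.57 µV.
(-0.093901928 − (-1.1)) / LSB = 1.006098072 × 65536/2.2 = 29970.7469. Nearest integer: k = 29971.
V_code = V_min + k × range/2^16 = -1.1 + 29971 × 2.2/65536 = -0.093893432617 V.
e = -0.093901928 − (-0.093893432617) = −8.50 µV.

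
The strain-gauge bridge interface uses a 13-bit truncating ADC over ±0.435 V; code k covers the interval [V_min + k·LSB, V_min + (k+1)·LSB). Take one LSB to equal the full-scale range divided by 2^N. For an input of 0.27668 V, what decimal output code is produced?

6701

The full-scale span is 0.435 − (-0.435) = 0.87 V. LSB = 0.87 V / 2^13 ≈ 106.2 µV.
V_in − V_min = 0.27668 − (-0.435) = 0.71168 V.
Divide by LSB: 0.71168 × 8192/0.87 = 6701.2443.
Truncating gives code 6701.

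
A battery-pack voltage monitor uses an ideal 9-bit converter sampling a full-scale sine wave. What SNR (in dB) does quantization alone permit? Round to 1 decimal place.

For an ideal N-bit converter with full-scale sine input, SNR = 6.02 N + 1.76 dB. SNR = 6.02 × 9 + 1.76 = 54.18 + 1.76 = 55.94 dB.

55.9 dB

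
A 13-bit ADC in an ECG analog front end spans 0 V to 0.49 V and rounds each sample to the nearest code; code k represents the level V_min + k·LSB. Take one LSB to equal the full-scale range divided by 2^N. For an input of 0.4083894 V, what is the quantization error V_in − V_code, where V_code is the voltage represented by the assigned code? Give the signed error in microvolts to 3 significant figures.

Span = 0.49 V. LSB = 0.49 V / 2^13 ≈ 59.81 µV.
(V_in − V_min)/LSB = (0.4083894 − (0)) × 8192/0.49 = 6827.6040 → nearest code k = 6828.
V_code = 0 + (6828/8192) × 0.49 = 0.4084130859 V.
V_in − V_code = 0.4083894 − (0.4084130859) = −23.7 µV.

−23.7 µV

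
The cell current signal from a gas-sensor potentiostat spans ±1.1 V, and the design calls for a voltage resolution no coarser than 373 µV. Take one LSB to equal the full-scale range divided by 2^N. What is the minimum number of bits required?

13 bits

Range = 1.1 − (-1.1) = 2.2 V.
Levels needed ≥ 2.2/373 µV = 5898. 2^13 = 8192 suffices, so N_min = 13.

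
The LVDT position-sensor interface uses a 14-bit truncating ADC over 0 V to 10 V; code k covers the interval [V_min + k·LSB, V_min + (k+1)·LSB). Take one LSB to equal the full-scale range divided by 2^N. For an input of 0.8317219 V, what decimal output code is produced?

1362

Span = 10 V. LSB = 10 V / 2^14 ≈ 0.6104 mV.
code = ⌊(V_in − V_min)/LSB⌋ = ⌊(V_in − V_min) × 2^14 / range⌋
     = ⌊(0.8317219 − (0)) × 16384 / 10⌋ = ⌊0.8317219 × 16384/10⌋
     = ⌊1362.693⌋ = 1362.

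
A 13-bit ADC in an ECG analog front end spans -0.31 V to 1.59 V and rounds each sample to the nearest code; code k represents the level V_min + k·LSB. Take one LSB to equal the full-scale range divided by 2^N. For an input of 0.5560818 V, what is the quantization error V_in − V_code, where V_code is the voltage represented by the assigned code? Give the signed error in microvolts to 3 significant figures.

Span: 1.59 V − (-0.31 V) = 1.9 V. LSB = 1.9 V / 2^13 ≈ 231.9 µV.
Position in LSBs: (0.5560818 − (-0.31)) × 8192/1.9 = 3734.1801; rounding gives k = 3734.
Reconstructed level: -0.31 + 3734 × 1.9/8192 V = 0.5560400391 V.
e = 0.5560818 − (0.5560400391) = +41.8 µV.

+41.8 µV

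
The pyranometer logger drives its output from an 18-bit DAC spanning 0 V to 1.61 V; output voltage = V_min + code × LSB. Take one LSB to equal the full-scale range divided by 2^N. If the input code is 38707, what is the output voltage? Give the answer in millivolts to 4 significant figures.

Span = 1.61 V. LSB = 1.61 V / 2^18.
V_out = 0 + 38707 × (1.61/262144) V
      = 0 V + 0.237725 V = 0.237725 V.

237.7 mV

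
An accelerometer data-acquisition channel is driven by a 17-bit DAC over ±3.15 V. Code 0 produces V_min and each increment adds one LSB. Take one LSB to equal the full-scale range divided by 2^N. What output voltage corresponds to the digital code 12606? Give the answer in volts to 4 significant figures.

Span: 3.15 V − (-3.15 V) = 6.3 V. LSB = 6.3 V / 2^17.
V_out = -3.15 + 12606 × (6.3/131072) V
      = -3.15 + 0.605910 = -2.54409 V.

-2.544 V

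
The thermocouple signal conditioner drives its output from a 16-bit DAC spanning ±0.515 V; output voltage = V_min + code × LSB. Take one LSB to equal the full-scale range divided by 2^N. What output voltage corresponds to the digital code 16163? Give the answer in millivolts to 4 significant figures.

The full-scale span is 0.515 − (-0.515) = 1.03 V. LSB = 1.03 V / 2^16.
V_out = -0.515 + 16163 × (1.03/65536) V
      = -0.515 + 0.254027 = -0.260973 V.

-261.0 mV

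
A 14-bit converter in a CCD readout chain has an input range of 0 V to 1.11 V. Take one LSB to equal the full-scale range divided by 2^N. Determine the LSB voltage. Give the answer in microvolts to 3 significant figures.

Full-scale range = 1.11 V.
Number of codes = 2^14 = 16384.
LSB = 1.11 V / 2^14 = 67.7 µV.

67.7 µV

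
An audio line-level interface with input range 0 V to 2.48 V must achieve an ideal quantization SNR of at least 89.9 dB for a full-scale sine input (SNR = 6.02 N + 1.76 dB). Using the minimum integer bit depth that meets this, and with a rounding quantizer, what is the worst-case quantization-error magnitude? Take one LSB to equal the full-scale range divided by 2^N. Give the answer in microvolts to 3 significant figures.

37.8 µV

V_FS = 2.48 V.
N ≥ (89.9 − 1.76)/6.02 = 14.641 → N_min = 15.
LSB = 2.48 V / 2^15 = 75.684 µV.
|e|_max = LSB/2 = 37.8 µV.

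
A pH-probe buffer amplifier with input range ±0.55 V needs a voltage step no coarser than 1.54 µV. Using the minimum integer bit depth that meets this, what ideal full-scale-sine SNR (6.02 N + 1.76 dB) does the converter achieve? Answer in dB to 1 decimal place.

Span: 0.55 V − (-0.55 V) = 1.1 V.
Required number of levels: 1.1/1.54 µV = 714290; smallest N with 2^N ≥ that is 20.
Ideal SNR at N = 20: 6.02·20 + 1.76 = 122.2 dB.

122.2 dB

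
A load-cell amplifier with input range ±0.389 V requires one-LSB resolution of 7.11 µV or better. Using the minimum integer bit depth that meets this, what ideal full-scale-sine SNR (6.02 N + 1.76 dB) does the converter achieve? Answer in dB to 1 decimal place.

104.1 dB

The full-scale span is 0.389 − (-0.389) = 0.778 V.
Required number of levels: 0.778/7.11 µV = 109420; smallest N with 2^N ≥ that is 17.
Ideal SNR at N = 17: 6.02·17 + 1.76 = 104.1 dB.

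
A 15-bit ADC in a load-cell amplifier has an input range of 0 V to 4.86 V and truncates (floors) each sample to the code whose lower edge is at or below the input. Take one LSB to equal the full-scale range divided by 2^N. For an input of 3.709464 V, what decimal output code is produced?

Range is 4.86 V. LSB = 4.86 V / 2^15 ≈ 148.3 µV.
V_in − V_min = 3.709464 − (0) = 3.709464 V.
Divide by LSB: 3.709464 × 32768/4.86 = 25010.6412.
Truncating gives code 25010.

25010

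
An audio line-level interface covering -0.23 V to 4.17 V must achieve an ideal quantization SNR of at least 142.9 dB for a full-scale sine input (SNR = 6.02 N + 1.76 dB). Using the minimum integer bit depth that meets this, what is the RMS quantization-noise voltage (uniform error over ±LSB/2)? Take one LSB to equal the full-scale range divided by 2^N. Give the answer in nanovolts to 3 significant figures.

Span: 4.17 V − (-0.23 V) = 4.4 V.
6.02 N + 1.76 ≥ 142.9 gives N ≥ 23.445, so the minimum integer is 24.
One LSB is 4.4 V / 16777216 = 262.26 nV.
V_rms = LSB/√12 = 75.7 nV.

75.7 nV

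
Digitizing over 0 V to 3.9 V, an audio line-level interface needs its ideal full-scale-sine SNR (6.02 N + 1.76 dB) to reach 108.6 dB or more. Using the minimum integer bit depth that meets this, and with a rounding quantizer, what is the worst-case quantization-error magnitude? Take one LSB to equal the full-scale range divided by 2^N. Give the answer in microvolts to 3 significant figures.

7.44 µV

Full-scale range = 3.9 V.
N ≥ (108.6 − 1.76)/6.02 = 17.748 → N_min = 18.
Step size = 3.9/262144 V = 14.877 µV.
Half an LSB is 7.44 µV.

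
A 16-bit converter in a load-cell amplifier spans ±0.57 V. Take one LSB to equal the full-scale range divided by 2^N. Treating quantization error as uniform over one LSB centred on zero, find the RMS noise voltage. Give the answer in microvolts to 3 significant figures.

The full-scale span is 0.57 − (-0.57) = 1.14 V.
Step size = 1.14/65536 V = 17.395 µV.
For a uniform distribution on [−LSB/2, +LSB/2], V_rms = LSB/√12 = 17.395 µV/3.4641 = 5.02 µV.

5.02 µV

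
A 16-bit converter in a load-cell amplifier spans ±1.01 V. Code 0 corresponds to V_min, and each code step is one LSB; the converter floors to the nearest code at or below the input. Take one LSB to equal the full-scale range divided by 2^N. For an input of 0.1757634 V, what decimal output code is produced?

The full-scale span is 1.01 − (-1.01) = 2.02 V. LSB = 2.02 V / 2^16 ≈ 30.82 µV.
V_in − V_min = 0.1757634 − (-1.01) = 1.1857634 V.
Divide by LSB: 1.1857634 × 65536/2.02 = 38470.3912.
Truncating gives code 38470.

38470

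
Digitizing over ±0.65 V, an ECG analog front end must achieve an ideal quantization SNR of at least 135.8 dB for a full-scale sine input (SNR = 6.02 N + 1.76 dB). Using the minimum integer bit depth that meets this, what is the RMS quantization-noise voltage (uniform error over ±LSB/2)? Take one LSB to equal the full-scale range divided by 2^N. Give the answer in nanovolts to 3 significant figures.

Full-scale range = 0.65 V − (-0.65 V) = 1.3 V.
Required N = ⌈(135.8 − 1.76)/6.02⌉ = ⌈22.266⌉ = 23.
One LSB is 1.3 V / 8388608 = 154.97 nV.
σ_q = LSB/√12 = 154.97 nV/3.4641 = 44.7 nV.

44.7 nV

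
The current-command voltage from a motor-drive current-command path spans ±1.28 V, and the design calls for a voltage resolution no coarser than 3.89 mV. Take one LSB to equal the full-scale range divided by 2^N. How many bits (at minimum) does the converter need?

Full-scale range = 1.28 V − (-1.28 V) = 2.56 V.
Required number of levels: 2.56/3.89 mV = 658.10; smallest N with 2^N ≥ that is 10.

10 bits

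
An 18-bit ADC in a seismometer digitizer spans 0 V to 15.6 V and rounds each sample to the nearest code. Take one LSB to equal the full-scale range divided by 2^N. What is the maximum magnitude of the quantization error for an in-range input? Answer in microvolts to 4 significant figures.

Range is 15.6 V.
LSB = 15.6 V ÷ 2^18 = 15.6/262144 V = 59.5093 µV.
|e|_max = LSB/2 = 29.75 µV.

29.75 µV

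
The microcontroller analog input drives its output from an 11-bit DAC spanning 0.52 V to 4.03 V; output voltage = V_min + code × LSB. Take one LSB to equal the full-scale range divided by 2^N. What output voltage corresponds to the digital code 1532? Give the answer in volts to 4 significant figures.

3.146 V

Range = 4.03 − (0.52) = 3.51 V. LSB = 3.51 V / 2^11.
Output = V_min + (1532/2048) × range = 0.52 + 0.748047 × 3.51 V
      = 0.52 + 2.62564 = 3.14564 V.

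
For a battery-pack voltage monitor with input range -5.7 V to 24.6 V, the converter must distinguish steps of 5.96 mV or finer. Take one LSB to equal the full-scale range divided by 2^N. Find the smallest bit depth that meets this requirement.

Full-scale range = 24.6 V − (-5.7 V) = 30.3 V.
30.3 V / 5.96 mV = 5084. Since 2^12 = 4096 and 2^13 = 8192, N = 13.

13 bits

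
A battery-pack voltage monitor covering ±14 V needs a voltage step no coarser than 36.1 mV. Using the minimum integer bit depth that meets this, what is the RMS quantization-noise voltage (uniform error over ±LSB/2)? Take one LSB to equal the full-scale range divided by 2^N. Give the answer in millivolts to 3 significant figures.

7.89 mV

Span: 14 V − (-14 V) = 28 V.
Required number of levels: 28/36.1 mV = 775.62; smallest N with 2^N ≥ that is 10.
LSB = 28 V ÷ 2^10 = 28/1024 V = 27.344 mV.
RMS noise = LSB/√12 = 7.89 mV.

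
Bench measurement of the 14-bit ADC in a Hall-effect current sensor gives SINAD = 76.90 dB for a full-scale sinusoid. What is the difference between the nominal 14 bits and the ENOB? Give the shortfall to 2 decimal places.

ENOB = (SINAD − 1.76)/6.02 = (76.90 − 1.76)/6.02 = 12.4817 bits.
Shortfall = 14 − 12.4817 = 1.5183 bits.

1.52 bits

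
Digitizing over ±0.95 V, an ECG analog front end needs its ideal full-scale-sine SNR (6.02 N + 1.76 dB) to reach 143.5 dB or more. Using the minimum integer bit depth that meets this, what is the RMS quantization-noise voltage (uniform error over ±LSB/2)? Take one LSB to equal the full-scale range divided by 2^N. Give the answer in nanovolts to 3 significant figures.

32.7 nV

The full-scale span is 0.95 − (-0.95) = 1.9 V.
6.02 N + 1.76 ≥ 143.5 gives N ≥ 23.545, so the minimum integer is 24.
LSB = 1.9 V ÷ 2^24 = 1.9/16777216 V = 113.25 nV.
σ_q = LSB/√12 = 113.25 nV/3.4641 = 32.7 nV.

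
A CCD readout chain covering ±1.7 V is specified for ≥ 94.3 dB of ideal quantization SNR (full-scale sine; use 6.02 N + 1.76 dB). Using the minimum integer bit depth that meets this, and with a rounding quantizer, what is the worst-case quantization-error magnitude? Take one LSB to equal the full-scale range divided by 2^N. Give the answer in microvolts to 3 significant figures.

Full-scale range = 1.7 V − (-1.7 V) = 3.4 V.
Required N = ⌈(94.3 − 1.76)/6.02⌉ = ⌈15.372⌉ = 16.
LSB = 3.4 V / 2^16 = 51.880 µV.
Half an LSB is 25.9 µV.

25.9 µV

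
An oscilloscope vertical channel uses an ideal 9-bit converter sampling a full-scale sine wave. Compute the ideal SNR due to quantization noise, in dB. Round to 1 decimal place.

55.9 dB

Ideal quantization SNR: 6.02 × 9 + 1.76 dB = 55.9 dB.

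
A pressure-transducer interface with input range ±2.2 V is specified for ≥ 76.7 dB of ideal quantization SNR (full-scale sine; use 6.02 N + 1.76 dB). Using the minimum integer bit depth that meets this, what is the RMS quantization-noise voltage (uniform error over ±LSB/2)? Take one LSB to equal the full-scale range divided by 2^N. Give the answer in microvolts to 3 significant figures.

Range = 2.2 − (-2.2) = 4.4 V.
Required N = ⌈(76.7 − 1.76)/6.02⌉ = ⌈12.449⌉ = 13.
One LSB is 4.4 V / 8192 = 0.53711 mV.
V_rms = LSB/√12 = 155 µV.

155 µV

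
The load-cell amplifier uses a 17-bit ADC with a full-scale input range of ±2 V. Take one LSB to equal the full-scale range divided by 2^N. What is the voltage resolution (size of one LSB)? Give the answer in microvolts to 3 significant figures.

30.5 µV

Range = 2 − (-2) = 4 V.
Number of codes = 2^17 = 131072.
One LSB is 4 V / 131072 = 30.5 µV.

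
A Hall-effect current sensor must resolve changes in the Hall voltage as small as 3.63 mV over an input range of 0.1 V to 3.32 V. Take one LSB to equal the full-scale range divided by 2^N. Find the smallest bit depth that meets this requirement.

10 bits

Full-scale range = 3.32 V − (0.1 V) = 3.22 V.
3.22 V / 3.63 mV = 887.1. Since 2^9 = 512 and 2^10 = 1024, N = 10.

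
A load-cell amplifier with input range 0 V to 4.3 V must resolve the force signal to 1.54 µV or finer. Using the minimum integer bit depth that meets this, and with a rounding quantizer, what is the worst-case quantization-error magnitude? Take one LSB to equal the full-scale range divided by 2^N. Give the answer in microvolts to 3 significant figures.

0.513 µV

V_FS = 4.3 V.
Required number of levels: 4.3/1.54 µV = 2.7922e6; smallest N with 2^N ≥ that is 22.
LSB = 4.3 V ÷ 2^22 = 4.3/4194304 V = 1.0252 µV.
Max error for round-to-nearest is LSB/2 = 0.513 µV.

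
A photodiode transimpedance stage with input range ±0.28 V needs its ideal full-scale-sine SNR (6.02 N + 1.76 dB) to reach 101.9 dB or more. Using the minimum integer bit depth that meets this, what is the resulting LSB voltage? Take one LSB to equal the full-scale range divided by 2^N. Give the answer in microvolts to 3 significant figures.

4.27 µV

The full-scale span is 0.28 − (-0.28) = 0.56 V.
N ≥ (101.9 − 1.76)/6.02 = 16.635 → N_min = 17.
Step size = 0.56/131072 V = 4.27 µV.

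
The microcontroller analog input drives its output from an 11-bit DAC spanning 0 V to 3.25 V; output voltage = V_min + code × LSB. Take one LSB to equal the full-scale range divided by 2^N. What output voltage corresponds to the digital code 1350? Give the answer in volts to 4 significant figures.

Full-scale range = 3.25 V. LSB = 3.25 V / 2^11.
V_out = 0 + 1350 × (3.25/2048) V
      = 0 + 2.14233 = 2.14233 V.

2.142 V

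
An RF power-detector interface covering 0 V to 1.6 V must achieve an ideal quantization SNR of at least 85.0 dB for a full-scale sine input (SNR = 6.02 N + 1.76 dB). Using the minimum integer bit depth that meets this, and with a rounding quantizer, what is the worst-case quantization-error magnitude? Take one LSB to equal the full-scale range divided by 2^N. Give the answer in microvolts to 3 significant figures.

48.8 µV

Full-scale range = 1.6 V.
Solving 6.02 N ≥ 85.0 − 1.76: N ≥ 13.827. Round up → N = 14.
LSB = 1.6 V / 2^14 = 97.656 µV.
Half an LSB is 48.8 µV.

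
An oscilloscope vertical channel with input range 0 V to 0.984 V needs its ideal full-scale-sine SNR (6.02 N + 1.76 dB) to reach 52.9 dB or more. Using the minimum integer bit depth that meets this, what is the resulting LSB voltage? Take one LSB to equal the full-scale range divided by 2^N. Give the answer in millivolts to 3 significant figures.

Span = 0.984 V.
Required N = ⌈(52.9 − 1.76)/6.02⌉ = ⌈8.495⌉ = 9.
One LSB is 0.984 V / 512 = 1.92 mV.

1.92 mV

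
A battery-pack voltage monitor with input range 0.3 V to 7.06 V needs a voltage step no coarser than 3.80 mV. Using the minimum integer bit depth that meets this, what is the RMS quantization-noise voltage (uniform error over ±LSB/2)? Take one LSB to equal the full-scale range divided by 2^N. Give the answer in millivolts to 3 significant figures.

0.953 mV

Span: 7.06 V − (0.3 V) = 6.76 V.
Need 2^N ≥ 6.76 V / 3.80 mV = 1779 → N_min = 11.
One LSB is 6.76 V / 2048 = 3.3008 mV.
RMS noise = LSB/√12 = 0.953 mV.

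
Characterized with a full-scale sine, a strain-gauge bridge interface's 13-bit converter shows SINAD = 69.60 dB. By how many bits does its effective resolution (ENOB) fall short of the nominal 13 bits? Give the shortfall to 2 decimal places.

1.73 bits

Effective bits = (69.60 − 1.76)/6.02 = 11.2691.
Lost resolution: 13 − 11.2691 = 1.7309 bits.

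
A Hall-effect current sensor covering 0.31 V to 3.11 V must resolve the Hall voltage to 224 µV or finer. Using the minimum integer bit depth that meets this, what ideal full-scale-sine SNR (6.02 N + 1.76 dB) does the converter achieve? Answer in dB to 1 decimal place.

86.0 dB

Range = 3.11 − (0.31) = 2.8 V.
2.8 V / 224 µV = 12500. Since 2^13 = 8192 and 2^14 = 16384, N = 14.
6.02(14) + 1.76 = 86.04 dB.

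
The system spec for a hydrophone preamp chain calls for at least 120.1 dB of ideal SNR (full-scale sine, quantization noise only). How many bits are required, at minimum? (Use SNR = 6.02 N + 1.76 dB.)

20 bits

6.02 N + 1.76 ≥ 120.1 gives N ≥ 19.658, so the minimum integer is 20.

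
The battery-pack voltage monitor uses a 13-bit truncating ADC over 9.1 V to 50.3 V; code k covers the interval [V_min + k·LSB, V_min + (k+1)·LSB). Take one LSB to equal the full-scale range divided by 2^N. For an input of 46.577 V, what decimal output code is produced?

7451

The full-scale span is 50.3 − (9.1) = 41.2 V. LSB = 41.2 V / 2^13 ≈ 5.029 mV.
(V_in − V_min) × 2^13/range = (46.577 − (9.1)) × 8192/41.2 = 7451.737.
Floor → code = 7451.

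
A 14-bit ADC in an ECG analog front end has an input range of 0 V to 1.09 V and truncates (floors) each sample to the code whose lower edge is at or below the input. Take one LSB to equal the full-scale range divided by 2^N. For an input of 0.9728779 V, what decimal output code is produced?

V_FS = 1.09 V. LSB = 1.09 V / 2^14 ≈ 66.53 µV.
code = ⌊(V_in − V_min)/LSB⌋ = ⌊(V_in − V_min) × 2^14 / range⌋
     = ⌊(0.9728779 − (0)) × 16384 / 1.09⌋ = ⌊0.9728779 × 16384/1.09⌋
     = ⌊14623.515⌋ = 14623.

14623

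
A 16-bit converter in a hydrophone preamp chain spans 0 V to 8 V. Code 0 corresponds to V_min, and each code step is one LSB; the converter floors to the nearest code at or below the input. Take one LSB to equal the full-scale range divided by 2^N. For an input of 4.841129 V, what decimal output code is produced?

Full-scale range = 8 V. LSB = 8 V / 2^16 ≈ 122.1 µV.
V_in − V_min = 4.841129 − (0) = 4.841129 V.
Divide by LSB: 4.841129 × 65536/8 = 39658.5288.
Truncating gives code 39658.

39658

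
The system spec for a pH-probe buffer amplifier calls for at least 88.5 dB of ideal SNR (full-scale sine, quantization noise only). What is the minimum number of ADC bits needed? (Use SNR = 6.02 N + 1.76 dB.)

15 bits

Solving 6.02 N ≥ 88.5 − 1.76: N ≥ 14.409. Round up → N = 15.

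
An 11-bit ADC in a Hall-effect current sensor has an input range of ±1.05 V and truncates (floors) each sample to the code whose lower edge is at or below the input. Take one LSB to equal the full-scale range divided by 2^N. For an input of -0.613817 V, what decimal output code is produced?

425

The full-scale span is 1.05 − (-1.05) = 2.1 V. LSB = 2.1 V / 2^11 ≈ 1.025 mV.
V_in − V_min = -0.613817 − (-1.05) = 0.436183 V.
Divide by LSB: 0.436183 × 2048/2.1 = 425.3823.
Truncating gives code 425.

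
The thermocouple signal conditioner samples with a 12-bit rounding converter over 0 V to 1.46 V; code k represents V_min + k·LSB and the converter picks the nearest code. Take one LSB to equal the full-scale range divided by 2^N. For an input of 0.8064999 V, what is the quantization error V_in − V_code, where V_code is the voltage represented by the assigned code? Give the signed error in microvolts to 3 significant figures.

V_FS = 1.46 V. LSB = 1.46 V / 2^12 ≈ 356.4 µV.
Position in LSBs: (0.8064999 − (0)) × 4096/1.46 = 2262.6189; rounding gives k = 2263.
V_code = 0 + (2263/4096) × 1.46 = 0.8066357422 V.
Error = V_in − V_code = 0.8064999 − (0.8066357422) = −136 µV.

−136 µV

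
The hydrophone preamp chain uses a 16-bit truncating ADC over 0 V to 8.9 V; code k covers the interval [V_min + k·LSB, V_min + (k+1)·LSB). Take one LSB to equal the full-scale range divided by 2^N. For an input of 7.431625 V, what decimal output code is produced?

54723

Span = 8.9 V. LSB = 8.9 V / 2^16 ≈ 135.8 µV.
V_in − V_min = 7.431625 − (0) = 7.431625 V.
Divide by LSB: 7.431625 × 65536/8.9 = 54723.4804.
Truncating gives code 54723.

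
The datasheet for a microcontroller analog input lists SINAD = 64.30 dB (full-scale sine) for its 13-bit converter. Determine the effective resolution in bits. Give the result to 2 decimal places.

10.39 bits

Inverting SNR = 6.02 N + 1.76: N_eff = (64.30 − 1.76)/6.02 = 10.3887.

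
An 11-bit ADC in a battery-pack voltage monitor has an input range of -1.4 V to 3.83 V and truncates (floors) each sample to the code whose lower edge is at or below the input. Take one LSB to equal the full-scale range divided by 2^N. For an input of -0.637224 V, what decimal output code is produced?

298

Range = 3.83 − (-1.4) = 5.23 V. LSB = 5.23 V / 2^11 ≈ 2.554 mV.
(V_in − V_min) × 2^11/range = (-0.637224 − (-1.4)) × 2048/5.23 = 298.693.
Floor → code = 298.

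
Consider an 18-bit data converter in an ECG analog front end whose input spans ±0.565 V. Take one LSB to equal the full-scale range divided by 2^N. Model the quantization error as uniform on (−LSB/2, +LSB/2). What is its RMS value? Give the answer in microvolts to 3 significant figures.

Span: 0.565 V − (-0.565 V) = 1.13 V.
LSB = 1.13 V / 2^18 = 4.3106 µV.
For a uniform distribution on [−LSB/2, +LSB/2], V_rms = LSB/√12 = 4.3106 µV/3.4641 = 1.24 µV.

1.24 µV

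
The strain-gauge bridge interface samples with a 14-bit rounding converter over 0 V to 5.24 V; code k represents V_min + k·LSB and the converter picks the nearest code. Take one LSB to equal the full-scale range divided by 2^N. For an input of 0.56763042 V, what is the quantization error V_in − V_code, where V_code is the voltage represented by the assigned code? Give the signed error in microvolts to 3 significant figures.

V_FS = 5.24 V. LSB = 5.24 V / 2^14 ≈ 319.8 µV.
(V_in − V_min)/LSB = (0.56763042 − (0)) × 16384/5.24 = 1774.8200 → nearest code k = 1775.
Reconstructed level: 0 + 1775 × 5.24/16384 V = 0.56768798828 V.
V_in − V_code = 0.56763042 − (0.56768798828) = −57.6 µV.

−57.6 µV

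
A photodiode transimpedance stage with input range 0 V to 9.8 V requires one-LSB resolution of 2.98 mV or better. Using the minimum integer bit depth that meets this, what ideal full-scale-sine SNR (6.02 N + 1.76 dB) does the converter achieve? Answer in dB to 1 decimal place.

Range is 9.8 V.
Levels needed ≥ 9.8/2.98 mV = 3289. 2^12 = 4096 suffices, so N_min = 12.
SNR = 6.02 × 12 + 1.76 = 74.00 dB.

74.0 dB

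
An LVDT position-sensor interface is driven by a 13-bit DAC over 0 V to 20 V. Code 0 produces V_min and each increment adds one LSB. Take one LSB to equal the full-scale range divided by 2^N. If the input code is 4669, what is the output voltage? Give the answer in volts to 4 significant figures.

11.40 V

Range is 20 V. LSB = 20 V / 2^13.
V_out = 0 + 4669 × (20/8192) V
      = 0 + 11.3989 = 11.3989 V.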